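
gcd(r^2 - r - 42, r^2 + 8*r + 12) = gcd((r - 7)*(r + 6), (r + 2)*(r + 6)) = r + 6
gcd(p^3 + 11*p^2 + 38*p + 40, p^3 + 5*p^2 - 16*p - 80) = p^2 + 9*p + 20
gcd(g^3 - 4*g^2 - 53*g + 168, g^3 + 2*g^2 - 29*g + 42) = g^2 + 4*g - 21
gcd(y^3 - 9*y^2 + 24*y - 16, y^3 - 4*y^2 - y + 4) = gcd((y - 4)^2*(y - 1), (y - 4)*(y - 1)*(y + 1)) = y^2 - 5*y + 4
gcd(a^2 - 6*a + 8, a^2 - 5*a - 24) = 1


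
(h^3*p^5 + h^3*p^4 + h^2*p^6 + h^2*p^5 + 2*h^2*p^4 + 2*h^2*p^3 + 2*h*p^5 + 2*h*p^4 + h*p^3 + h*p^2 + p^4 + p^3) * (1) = h^3*p^5 + h^3*p^4 + h^2*p^6 + h^2*p^5 + 2*h^2*p^4 + 2*h^2*p^3 + 2*h*p^5 + 2*h*p^4 + h*p^3 + h*p^2 + p^4 + p^3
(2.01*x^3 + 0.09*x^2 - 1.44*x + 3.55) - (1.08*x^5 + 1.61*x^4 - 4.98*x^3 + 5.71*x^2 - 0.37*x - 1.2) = -1.08*x^5 - 1.61*x^4 + 6.99*x^3 - 5.62*x^2 - 1.07*x + 4.75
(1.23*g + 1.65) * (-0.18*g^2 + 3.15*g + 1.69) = -0.2214*g^3 + 3.5775*g^2 + 7.2762*g + 2.7885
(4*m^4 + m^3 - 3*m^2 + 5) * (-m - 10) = -4*m^5 - 41*m^4 - 7*m^3 + 30*m^2 - 5*m - 50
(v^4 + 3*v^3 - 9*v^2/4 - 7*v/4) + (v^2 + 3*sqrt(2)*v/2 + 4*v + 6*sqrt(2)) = v^4 + 3*v^3 - 5*v^2/4 + 3*sqrt(2)*v/2 + 9*v/4 + 6*sqrt(2)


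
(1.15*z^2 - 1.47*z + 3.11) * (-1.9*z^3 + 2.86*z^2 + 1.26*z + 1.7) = -2.185*z^5 + 6.082*z^4 - 8.6642*z^3 + 8.9974*z^2 + 1.4196*z + 5.287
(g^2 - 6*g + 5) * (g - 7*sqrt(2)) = g^3 - 7*sqrt(2)*g^2 - 6*g^2 + 5*g + 42*sqrt(2)*g - 35*sqrt(2)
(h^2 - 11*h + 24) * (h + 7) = h^3 - 4*h^2 - 53*h + 168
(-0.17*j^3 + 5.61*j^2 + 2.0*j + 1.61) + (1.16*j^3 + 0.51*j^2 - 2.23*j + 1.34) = 0.99*j^3 + 6.12*j^2 - 0.23*j + 2.95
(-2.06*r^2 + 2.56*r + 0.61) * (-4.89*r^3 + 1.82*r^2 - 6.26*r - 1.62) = 10.0734*r^5 - 16.2676*r^4 + 14.5719*r^3 - 11.5782*r^2 - 7.9658*r - 0.9882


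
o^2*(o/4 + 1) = o^3/4 + o^2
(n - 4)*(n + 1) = n^2 - 3*n - 4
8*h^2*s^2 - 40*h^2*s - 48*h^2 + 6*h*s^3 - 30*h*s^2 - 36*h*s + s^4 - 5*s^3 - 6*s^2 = (2*h + s)*(4*h + s)*(s - 6)*(s + 1)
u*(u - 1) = u^2 - u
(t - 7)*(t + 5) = t^2 - 2*t - 35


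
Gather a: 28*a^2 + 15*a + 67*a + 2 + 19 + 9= 28*a^2 + 82*a + 30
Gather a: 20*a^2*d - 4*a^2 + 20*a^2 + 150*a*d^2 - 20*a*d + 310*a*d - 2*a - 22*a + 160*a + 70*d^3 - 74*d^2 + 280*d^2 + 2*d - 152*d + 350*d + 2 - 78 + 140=a^2*(20*d + 16) + a*(150*d^2 + 290*d + 136) + 70*d^3 + 206*d^2 + 200*d + 64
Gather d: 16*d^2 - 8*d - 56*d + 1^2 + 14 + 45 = 16*d^2 - 64*d + 60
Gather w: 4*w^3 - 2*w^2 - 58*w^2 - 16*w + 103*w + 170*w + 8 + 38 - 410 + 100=4*w^3 - 60*w^2 + 257*w - 264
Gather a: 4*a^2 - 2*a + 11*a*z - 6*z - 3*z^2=4*a^2 + a*(11*z - 2) - 3*z^2 - 6*z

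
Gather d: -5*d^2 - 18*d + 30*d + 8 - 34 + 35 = -5*d^2 + 12*d + 9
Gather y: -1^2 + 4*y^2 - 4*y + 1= 4*y^2 - 4*y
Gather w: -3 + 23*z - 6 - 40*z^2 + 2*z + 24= -40*z^2 + 25*z + 15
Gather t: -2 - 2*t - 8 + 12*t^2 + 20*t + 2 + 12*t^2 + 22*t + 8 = 24*t^2 + 40*t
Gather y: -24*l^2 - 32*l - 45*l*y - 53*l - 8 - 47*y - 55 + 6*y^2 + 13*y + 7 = -24*l^2 - 85*l + 6*y^2 + y*(-45*l - 34) - 56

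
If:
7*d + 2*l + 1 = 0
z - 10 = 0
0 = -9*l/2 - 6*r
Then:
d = 8*r/21 - 1/7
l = -4*r/3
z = 10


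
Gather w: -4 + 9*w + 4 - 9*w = 0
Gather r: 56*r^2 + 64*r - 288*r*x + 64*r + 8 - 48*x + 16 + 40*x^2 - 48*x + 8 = 56*r^2 + r*(128 - 288*x) + 40*x^2 - 96*x + 32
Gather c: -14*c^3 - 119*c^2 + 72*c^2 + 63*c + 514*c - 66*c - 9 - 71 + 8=-14*c^3 - 47*c^2 + 511*c - 72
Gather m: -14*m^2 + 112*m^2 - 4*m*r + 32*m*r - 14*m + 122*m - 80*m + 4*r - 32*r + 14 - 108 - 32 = 98*m^2 + m*(28*r + 28) - 28*r - 126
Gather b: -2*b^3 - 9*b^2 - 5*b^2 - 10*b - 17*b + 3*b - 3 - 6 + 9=-2*b^3 - 14*b^2 - 24*b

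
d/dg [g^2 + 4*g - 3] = 2*g + 4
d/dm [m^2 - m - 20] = 2*m - 1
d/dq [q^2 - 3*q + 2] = 2*q - 3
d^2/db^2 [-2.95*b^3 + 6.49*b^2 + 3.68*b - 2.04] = 12.98 - 17.7*b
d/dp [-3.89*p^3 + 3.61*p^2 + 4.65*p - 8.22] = -11.67*p^2 + 7.22*p + 4.65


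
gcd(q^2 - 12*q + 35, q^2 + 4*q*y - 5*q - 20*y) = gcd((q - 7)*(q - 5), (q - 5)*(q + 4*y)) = q - 5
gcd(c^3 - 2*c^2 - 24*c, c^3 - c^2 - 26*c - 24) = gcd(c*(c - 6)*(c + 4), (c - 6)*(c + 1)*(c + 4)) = c^2 - 2*c - 24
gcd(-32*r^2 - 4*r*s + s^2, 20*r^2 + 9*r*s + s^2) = 4*r + s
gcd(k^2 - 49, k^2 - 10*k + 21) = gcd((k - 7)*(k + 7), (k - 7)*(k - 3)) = k - 7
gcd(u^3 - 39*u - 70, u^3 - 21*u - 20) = 1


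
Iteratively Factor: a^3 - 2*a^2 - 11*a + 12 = (a - 4)*(a^2 + 2*a - 3) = (a - 4)*(a + 3)*(a - 1)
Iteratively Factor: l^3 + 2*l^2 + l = (l + 1)*(l^2 + l) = l*(l + 1)*(l + 1)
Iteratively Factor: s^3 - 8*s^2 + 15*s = (s)*(s^2 - 8*s + 15) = s*(s - 5)*(s - 3)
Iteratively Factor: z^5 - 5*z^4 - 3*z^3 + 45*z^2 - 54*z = (z)*(z^4 - 5*z^3 - 3*z^2 + 45*z - 54) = z*(z - 3)*(z^3 - 2*z^2 - 9*z + 18) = z*(z - 3)*(z - 2)*(z^2 - 9) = z*(z - 3)*(z - 2)*(z + 3)*(z - 3)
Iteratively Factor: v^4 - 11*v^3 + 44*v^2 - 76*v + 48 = (v - 2)*(v^3 - 9*v^2 + 26*v - 24) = (v - 4)*(v - 2)*(v^2 - 5*v + 6) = (v - 4)*(v - 3)*(v - 2)*(v - 2)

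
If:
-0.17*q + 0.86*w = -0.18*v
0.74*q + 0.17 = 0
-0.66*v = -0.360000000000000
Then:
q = -0.23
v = 0.55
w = -0.16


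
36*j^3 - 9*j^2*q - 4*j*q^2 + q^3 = (-4*j + q)*(-3*j + q)*(3*j + q)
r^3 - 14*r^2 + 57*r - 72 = (r - 8)*(r - 3)^2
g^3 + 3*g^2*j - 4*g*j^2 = g*(g - j)*(g + 4*j)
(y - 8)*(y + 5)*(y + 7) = y^3 + 4*y^2 - 61*y - 280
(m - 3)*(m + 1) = m^2 - 2*m - 3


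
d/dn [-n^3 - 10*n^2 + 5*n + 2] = -3*n^2 - 20*n + 5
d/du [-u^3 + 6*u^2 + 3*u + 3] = -3*u^2 + 12*u + 3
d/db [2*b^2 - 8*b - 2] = 4*b - 8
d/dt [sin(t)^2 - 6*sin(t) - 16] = 2*(sin(t) - 3)*cos(t)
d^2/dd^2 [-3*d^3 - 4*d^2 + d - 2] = -18*d - 8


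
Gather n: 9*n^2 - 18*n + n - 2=9*n^2 - 17*n - 2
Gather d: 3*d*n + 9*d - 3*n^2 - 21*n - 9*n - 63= d*(3*n + 9) - 3*n^2 - 30*n - 63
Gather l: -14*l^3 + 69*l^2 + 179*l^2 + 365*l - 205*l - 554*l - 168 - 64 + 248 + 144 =-14*l^3 + 248*l^2 - 394*l + 160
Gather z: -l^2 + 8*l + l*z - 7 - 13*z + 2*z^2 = -l^2 + 8*l + 2*z^2 + z*(l - 13) - 7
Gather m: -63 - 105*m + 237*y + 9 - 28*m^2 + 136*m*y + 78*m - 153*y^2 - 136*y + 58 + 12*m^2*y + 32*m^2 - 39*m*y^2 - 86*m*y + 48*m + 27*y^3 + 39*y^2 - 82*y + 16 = m^2*(12*y + 4) + m*(-39*y^2 + 50*y + 21) + 27*y^3 - 114*y^2 + 19*y + 20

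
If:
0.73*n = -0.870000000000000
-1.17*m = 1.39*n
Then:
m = 1.42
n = -1.19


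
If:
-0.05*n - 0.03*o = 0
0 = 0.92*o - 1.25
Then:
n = -0.82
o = 1.36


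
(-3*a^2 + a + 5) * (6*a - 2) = -18*a^3 + 12*a^2 + 28*a - 10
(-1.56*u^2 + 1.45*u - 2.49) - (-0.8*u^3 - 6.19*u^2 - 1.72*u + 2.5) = 0.8*u^3 + 4.63*u^2 + 3.17*u - 4.99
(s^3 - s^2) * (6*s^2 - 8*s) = 6*s^5 - 14*s^4 + 8*s^3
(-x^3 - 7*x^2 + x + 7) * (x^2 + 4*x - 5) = -x^5 - 11*x^4 - 22*x^3 + 46*x^2 + 23*x - 35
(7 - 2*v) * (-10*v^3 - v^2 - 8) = 20*v^4 - 68*v^3 - 7*v^2 + 16*v - 56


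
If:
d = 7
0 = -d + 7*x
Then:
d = 7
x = 1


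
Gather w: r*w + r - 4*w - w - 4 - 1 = r + w*(r - 5) - 5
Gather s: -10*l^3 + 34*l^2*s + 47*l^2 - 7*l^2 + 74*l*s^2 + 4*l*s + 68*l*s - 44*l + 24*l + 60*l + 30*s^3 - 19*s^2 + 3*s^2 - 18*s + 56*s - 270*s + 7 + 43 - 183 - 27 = -10*l^3 + 40*l^2 + 40*l + 30*s^3 + s^2*(74*l - 16) + s*(34*l^2 + 72*l - 232) - 160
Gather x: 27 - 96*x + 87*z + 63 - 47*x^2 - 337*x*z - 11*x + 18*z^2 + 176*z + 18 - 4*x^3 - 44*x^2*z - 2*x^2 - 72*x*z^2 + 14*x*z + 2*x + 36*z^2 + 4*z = -4*x^3 + x^2*(-44*z - 49) + x*(-72*z^2 - 323*z - 105) + 54*z^2 + 267*z + 108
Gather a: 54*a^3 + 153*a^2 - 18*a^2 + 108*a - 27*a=54*a^3 + 135*a^2 + 81*a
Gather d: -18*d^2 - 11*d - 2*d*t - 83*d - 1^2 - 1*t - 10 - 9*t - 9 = -18*d^2 + d*(-2*t - 94) - 10*t - 20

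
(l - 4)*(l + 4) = l^2 - 16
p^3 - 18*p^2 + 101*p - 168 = (p - 8)*(p - 7)*(p - 3)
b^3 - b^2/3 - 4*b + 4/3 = (b - 2)*(b - 1/3)*(b + 2)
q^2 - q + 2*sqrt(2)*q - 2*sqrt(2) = (q - 1)*(q + 2*sqrt(2))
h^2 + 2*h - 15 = (h - 3)*(h + 5)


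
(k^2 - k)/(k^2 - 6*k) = (k - 1)/(k - 6)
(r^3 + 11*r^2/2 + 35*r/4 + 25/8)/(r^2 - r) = (8*r^3 + 44*r^2 + 70*r + 25)/(8*r*(r - 1))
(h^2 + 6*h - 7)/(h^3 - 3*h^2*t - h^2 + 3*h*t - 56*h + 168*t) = (1 - h)/(-h^2 + 3*h*t + 8*h - 24*t)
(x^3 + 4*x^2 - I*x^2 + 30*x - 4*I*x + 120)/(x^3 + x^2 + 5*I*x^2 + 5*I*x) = (x^2 + x*(4 - 6*I) - 24*I)/(x^2 + x)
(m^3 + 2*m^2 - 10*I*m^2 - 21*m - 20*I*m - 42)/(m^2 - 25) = (m^3 + m^2*(2 - 10*I) + m*(-21 - 20*I) - 42)/(m^2 - 25)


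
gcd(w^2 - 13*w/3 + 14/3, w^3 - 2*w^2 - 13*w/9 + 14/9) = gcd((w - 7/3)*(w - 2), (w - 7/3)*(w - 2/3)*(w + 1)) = w - 7/3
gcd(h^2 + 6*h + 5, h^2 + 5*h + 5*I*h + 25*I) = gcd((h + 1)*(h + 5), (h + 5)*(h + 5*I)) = h + 5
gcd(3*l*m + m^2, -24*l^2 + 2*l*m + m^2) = 1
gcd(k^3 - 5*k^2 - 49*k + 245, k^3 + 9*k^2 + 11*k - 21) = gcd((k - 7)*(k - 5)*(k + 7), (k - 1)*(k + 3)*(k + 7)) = k + 7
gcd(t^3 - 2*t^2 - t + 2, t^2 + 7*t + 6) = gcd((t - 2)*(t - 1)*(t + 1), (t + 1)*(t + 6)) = t + 1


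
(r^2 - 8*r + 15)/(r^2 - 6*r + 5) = (r - 3)/(r - 1)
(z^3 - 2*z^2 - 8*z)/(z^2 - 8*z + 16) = z*(z + 2)/(z - 4)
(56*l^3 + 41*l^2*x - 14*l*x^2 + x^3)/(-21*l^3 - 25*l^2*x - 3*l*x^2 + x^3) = (-8*l + x)/(3*l + x)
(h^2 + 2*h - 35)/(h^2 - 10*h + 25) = (h + 7)/(h - 5)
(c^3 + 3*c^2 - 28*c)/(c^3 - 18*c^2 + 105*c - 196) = c*(c + 7)/(c^2 - 14*c + 49)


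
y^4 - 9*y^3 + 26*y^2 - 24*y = y*(y - 4)*(y - 3)*(y - 2)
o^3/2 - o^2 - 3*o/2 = o*(o/2 + 1/2)*(o - 3)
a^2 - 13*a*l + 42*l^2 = (a - 7*l)*(a - 6*l)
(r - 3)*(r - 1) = r^2 - 4*r + 3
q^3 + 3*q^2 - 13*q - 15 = (q - 3)*(q + 1)*(q + 5)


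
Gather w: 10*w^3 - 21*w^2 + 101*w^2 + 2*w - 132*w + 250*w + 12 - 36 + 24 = 10*w^3 + 80*w^2 + 120*w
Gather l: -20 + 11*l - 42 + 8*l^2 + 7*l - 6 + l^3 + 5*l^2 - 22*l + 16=l^3 + 13*l^2 - 4*l - 52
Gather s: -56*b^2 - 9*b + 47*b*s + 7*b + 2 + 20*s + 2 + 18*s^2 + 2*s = -56*b^2 - 2*b + 18*s^2 + s*(47*b + 22) + 4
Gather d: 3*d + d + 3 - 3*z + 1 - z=4*d - 4*z + 4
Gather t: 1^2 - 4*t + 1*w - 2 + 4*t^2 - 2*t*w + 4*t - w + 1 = 4*t^2 - 2*t*w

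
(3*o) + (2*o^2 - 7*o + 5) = 2*o^2 - 4*o + 5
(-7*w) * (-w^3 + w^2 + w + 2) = 7*w^4 - 7*w^3 - 7*w^2 - 14*w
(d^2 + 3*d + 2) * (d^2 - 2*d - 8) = d^4 + d^3 - 12*d^2 - 28*d - 16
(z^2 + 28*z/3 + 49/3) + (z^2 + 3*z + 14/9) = 2*z^2 + 37*z/3 + 161/9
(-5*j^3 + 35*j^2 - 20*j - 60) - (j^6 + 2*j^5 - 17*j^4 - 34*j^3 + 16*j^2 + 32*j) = -j^6 - 2*j^5 + 17*j^4 + 29*j^3 + 19*j^2 - 52*j - 60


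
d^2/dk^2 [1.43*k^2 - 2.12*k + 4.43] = 2.86000000000000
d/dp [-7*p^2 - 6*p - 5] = -14*p - 6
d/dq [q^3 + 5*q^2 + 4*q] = 3*q^2 + 10*q + 4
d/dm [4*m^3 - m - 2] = 12*m^2 - 1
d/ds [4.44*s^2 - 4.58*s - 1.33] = 8.88*s - 4.58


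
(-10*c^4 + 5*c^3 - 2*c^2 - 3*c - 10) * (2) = -20*c^4 + 10*c^3 - 4*c^2 - 6*c - 20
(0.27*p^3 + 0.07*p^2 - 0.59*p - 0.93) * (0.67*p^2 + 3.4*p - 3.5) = 0.1809*p^5 + 0.9649*p^4 - 1.1023*p^3 - 2.8741*p^2 - 1.097*p + 3.255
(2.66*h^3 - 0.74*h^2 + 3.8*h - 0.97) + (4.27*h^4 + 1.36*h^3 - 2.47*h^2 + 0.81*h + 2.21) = 4.27*h^4 + 4.02*h^3 - 3.21*h^2 + 4.61*h + 1.24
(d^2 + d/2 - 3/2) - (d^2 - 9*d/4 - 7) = 11*d/4 + 11/2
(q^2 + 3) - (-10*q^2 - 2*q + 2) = 11*q^2 + 2*q + 1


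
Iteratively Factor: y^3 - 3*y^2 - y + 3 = (y - 3)*(y^2 - 1) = (y - 3)*(y + 1)*(y - 1)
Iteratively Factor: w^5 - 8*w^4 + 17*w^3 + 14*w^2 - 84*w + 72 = (w - 3)*(w^4 - 5*w^3 + 2*w^2 + 20*w - 24) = (w - 3)*(w - 2)*(w^3 - 3*w^2 - 4*w + 12) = (w - 3)^2*(w - 2)*(w^2 - 4) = (w - 3)^2*(w - 2)^2*(w + 2)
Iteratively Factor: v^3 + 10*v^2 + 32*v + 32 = (v + 4)*(v^2 + 6*v + 8) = (v + 2)*(v + 4)*(v + 4)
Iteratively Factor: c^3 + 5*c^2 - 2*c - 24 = (c + 3)*(c^2 + 2*c - 8) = (c + 3)*(c + 4)*(c - 2)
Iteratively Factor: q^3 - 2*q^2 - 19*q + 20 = (q - 1)*(q^2 - q - 20) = (q - 1)*(q + 4)*(q - 5)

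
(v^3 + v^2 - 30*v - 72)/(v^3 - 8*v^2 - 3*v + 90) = (v + 4)/(v - 5)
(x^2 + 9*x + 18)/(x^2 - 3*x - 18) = (x + 6)/(x - 6)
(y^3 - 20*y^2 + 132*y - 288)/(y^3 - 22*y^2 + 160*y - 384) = (y - 6)/(y - 8)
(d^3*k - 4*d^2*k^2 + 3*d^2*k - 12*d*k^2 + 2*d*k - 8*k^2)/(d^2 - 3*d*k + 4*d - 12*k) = k*(d^3 - 4*d^2*k + 3*d^2 - 12*d*k + 2*d - 8*k)/(d^2 - 3*d*k + 4*d - 12*k)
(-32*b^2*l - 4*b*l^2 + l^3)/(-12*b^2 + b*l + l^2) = l*(8*b - l)/(3*b - l)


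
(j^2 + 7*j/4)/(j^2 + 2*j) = (j + 7/4)/(j + 2)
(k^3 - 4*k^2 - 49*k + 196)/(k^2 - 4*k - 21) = (k^2 + 3*k - 28)/(k + 3)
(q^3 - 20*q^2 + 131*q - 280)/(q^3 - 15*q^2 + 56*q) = (q - 5)/q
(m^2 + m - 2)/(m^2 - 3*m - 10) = (m - 1)/(m - 5)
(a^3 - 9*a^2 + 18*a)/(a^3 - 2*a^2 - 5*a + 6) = a*(a - 6)/(a^2 + a - 2)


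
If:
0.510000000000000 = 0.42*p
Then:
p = 1.21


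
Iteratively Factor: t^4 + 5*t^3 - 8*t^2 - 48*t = (t + 4)*(t^3 + t^2 - 12*t) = (t - 3)*(t + 4)*(t^2 + 4*t) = t*(t - 3)*(t + 4)*(t + 4)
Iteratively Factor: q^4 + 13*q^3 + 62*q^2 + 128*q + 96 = (q + 4)*(q^3 + 9*q^2 + 26*q + 24) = (q + 4)^2*(q^2 + 5*q + 6) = (q + 3)*(q + 4)^2*(q + 2)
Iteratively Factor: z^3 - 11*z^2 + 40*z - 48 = (z - 4)*(z^2 - 7*z + 12) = (z - 4)*(z - 3)*(z - 4)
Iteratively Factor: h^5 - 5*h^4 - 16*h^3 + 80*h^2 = (h - 5)*(h^4 - 16*h^2) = (h - 5)*(h + 4)*(h^3 - 4*h^2) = h*(h - 5)*(h + 4)*(h^2 - 4*h) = h^2*(h - 5)*(h + 4)*(h - 4)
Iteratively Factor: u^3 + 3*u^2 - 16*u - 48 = (u - 4)*(u^2 + 7*u + 12) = (u - 4)*(u + 3)*(u + 4)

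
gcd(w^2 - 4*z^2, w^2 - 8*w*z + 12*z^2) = -w + 2*z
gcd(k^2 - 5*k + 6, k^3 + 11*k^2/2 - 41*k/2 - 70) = 1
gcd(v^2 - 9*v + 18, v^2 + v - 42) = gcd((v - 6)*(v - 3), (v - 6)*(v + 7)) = v - 6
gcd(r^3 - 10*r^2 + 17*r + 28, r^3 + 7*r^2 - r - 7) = r + 1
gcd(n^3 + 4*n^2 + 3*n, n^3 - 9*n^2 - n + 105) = n + 3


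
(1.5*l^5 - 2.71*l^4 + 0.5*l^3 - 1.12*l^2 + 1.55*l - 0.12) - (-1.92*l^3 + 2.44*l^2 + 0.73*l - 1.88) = 1.5*l^5 - 2.71*l^4 + 2.42*l^3 - 3.56*l^2 + 0.82*l + 1.76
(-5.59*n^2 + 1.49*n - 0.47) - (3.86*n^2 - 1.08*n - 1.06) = -9.45*n^2 + 2.57*n + 0.59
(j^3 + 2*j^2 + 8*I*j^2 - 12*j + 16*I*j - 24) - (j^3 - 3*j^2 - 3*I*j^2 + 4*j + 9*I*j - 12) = 5*j^2 + 11*I*j^2 - 16*j + 7*I*j - 12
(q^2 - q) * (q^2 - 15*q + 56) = q^4 - 16*q^3 + 71*q^2 - 56*q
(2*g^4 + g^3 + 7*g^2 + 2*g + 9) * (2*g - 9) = 4*g^5 - 16*g^4 + 5*g^3 - 59*g^2 - 81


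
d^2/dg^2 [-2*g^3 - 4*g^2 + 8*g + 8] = -12*g - 8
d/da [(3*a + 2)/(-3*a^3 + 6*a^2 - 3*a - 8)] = 6*(3*a^3 - 4*a - 3)/(9*a^6 - 36*a^5 + 54*a^4 + 12*a^3 - 87*a^2 + 48*a + 64)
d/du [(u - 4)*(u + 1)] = 2*u - 3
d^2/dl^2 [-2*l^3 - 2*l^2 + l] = -12*l - 4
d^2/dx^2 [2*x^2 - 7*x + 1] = 4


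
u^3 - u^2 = u^2*(u - 1)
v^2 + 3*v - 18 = (v - 3)*(v + 6)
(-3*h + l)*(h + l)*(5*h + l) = -15*h^3 - 13*h^2*l + 3*h*l^2 + l^3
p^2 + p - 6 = (p - 2)*(p + 3)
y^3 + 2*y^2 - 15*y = y*(y - 3)*(y + 5)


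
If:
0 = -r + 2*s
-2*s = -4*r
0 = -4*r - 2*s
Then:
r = 0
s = 0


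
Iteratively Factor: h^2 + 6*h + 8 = (h + 4)*(h + 2)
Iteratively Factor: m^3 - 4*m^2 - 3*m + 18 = (m - 3)*(m^2 - m - 6) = (m - 3)*(m + 2)*(m - 3)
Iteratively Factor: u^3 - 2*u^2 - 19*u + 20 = (u + 4)*(u^2 - 6*u + 5) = (u - 5)*(u + 4)*(u - 1)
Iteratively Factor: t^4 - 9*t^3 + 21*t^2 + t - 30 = (t - 2)*(t^3 - 7*t^2 + 7*t + 15) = (t - 5)*(t - 2)*(t^2 - 2*t - 3) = (t - 5)*(t - 2)*(t + 1)*(t - 3)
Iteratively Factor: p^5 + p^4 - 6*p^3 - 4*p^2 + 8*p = (p + 2)*(p^4 - p^3 - 4*p^2 + 4*p) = p*(p + 2)*(p^3 - p^2 - 4*p + 4) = p*(p - 1)*(p + 2)*(p^2 - 4) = p*(p - 2)*(p - 1)*(p + 2)*(p + 2)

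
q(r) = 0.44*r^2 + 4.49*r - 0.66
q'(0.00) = 4.49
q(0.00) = -0.66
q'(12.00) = 15.05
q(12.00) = 116.58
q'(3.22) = 7.32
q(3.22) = 18.36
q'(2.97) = 7.10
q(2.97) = 16.56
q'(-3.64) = 1.29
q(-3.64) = -11.17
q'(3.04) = 7.17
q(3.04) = 17.06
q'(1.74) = 6.02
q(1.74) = 8.48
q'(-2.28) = 2.48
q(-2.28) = -8.61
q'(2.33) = 6.54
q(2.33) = 12.19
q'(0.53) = 4.96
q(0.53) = 1.84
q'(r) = 0.88*r + 4.49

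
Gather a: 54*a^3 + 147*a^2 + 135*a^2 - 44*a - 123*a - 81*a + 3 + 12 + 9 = 54*a^3 + 282*a^2 - 248*a + 24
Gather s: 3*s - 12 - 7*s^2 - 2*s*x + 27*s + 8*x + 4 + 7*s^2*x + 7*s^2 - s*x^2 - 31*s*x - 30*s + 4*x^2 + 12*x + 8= 7*s^2*x + s*(-x^2 - 33*x) + 4*x^2 + 20*x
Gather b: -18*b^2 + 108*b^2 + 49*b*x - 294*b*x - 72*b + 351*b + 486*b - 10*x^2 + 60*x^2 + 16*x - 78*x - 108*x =90*b^2 + b*(765 - 245*x) + 50*x^2 - 170*x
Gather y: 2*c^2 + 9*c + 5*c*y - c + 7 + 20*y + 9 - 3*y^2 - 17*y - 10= 2*c^2 + 8*c - 3*y^2 + y*(5*c + 3) + 6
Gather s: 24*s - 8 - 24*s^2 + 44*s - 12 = -24*s^2 + 68*s - 20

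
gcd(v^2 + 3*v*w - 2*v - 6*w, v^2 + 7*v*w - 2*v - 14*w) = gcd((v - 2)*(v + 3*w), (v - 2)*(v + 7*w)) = v - 2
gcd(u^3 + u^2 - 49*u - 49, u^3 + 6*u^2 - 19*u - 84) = u + 7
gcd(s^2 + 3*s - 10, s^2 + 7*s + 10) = s + 5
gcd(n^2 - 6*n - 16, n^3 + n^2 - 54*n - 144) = n - 8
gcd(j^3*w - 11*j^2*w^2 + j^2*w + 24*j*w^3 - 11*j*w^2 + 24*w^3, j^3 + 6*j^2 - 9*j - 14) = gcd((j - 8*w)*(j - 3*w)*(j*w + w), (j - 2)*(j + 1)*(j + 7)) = j + 1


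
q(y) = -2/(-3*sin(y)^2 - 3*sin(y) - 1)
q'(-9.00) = 12.88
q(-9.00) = 7.32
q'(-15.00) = -13.57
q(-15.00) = 6.29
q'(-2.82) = 16.95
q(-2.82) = 5.69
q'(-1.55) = 0.12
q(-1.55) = 2.00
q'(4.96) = 1.66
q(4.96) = 2.19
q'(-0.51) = -1.97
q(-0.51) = 7.99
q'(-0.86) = 9.99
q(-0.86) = 4.45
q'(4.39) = -2.34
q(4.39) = 2.34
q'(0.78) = -0.49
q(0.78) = 0.44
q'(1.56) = -0.00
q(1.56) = 0.29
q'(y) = -2*(6*sin(y)*cos(y) + 3*cos(y))/(-3*sin(y)^2 - 3*sin(y) - 1)^2 = -6*(2*sin(y) + 1)*cos(y)/(3*sin(y)^2 + 3*sin(y) + 1)^2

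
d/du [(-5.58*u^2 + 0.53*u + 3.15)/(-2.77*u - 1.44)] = (15.4566*u^2 + 16.0704*u + 7.9623)/(7.6729*u^2 + 7.9776*u + 2.0736)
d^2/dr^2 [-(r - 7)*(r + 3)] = -2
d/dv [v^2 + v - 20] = 2*v + 1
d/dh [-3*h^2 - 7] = -6*h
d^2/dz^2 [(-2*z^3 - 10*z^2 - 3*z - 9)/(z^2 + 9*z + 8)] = 2*(-59*z^3 - 219*z^2 - 555*z - 1081)/(z^6 + 27*z^5 + 267*z^4 + 1161*z^3 + 2136*z^2 + 1728*z + 512)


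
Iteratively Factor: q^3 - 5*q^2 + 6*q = (q)*(q^2 - 5*q + 6) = q*(q - 3)*(q - 2)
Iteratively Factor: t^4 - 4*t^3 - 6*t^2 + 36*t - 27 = (t - 3)*(t^3 - t^2 - 9*t + 9) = (t - 3)*(t + 3)*(t^2 - 4*t + 3) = (t - 3)*(t - 1)*(t + 3)*(t - 3)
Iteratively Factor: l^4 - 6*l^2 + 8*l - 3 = (l - 1)*(l^3 + l^2 - 5*l + 3) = (l - 1)^2*(l^2 + 2*l - 3) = (l - 1)^3*(l + 3)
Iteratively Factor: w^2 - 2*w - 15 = (w + 3)*(w - 5)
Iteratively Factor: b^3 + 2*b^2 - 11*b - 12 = (b + 4)*(b^2 - 2*b - 3) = (b + 1)*(b + 4)*(b - 3)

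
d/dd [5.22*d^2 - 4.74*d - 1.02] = 10.44*d - 4.74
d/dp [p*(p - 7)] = 2*p - 7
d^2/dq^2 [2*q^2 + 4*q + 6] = 4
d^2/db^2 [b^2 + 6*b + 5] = 2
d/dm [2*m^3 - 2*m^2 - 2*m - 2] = 6*m^2 - 4*m - 2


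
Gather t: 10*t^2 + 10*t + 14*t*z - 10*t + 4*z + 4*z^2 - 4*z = 10*t^2 + 14*t*z + 4*z^2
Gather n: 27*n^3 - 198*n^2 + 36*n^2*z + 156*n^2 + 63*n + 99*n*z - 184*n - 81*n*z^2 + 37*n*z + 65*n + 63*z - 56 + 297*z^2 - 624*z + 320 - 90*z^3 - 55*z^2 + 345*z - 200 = 27*n^3 + n^2*(36*z - 42) + n*(-81*z^2 + 136*z - 56) - 90*z^3 + 242*z^2 - 216*z + 64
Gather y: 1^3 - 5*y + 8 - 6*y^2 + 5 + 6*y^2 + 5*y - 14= 0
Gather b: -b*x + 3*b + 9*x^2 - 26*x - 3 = b*(3 - x) + 9*x^2 - 26*x - 3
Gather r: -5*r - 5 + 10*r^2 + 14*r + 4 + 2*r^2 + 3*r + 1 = 12*r^2 + 12*r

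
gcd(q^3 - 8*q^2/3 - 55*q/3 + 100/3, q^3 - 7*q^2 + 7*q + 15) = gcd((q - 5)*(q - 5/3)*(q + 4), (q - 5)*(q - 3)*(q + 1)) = q - 5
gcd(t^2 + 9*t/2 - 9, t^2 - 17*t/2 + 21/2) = t - 3/2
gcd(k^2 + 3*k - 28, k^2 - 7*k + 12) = k - 4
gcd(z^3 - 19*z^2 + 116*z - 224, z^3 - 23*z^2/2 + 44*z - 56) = z - 4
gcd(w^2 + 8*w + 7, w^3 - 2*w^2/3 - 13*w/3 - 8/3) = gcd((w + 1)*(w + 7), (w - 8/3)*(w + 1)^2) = w + 1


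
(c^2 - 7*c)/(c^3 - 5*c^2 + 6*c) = (c - 7)/(c^2 - 5*c + 6)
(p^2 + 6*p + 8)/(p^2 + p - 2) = (p + 4)/(p - 1)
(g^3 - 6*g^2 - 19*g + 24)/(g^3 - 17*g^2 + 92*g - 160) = (g^2 + 2*g - 3)/(g^2 - 9*g + 20)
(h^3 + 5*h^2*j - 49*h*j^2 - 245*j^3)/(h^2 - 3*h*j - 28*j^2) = (h^2 + 12*h*j + 35*j^2)/(h + 4*j)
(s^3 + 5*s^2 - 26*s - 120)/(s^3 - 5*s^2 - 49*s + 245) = (s^2 + 10*s + 24)/(s^2 - 49)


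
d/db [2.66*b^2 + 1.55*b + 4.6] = 5.32*b + 1.55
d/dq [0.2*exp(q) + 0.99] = 0.2*exp(q)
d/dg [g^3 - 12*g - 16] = 3*g^2 - 12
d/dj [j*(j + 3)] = 2*j + 3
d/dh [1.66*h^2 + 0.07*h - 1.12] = 3.32*h + 0.07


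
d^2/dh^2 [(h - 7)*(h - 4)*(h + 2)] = 6*h - 18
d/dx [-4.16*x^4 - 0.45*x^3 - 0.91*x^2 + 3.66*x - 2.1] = -16.64*x^3 - 1.35*x^2 - 1.82*x + 3.66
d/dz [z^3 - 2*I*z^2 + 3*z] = 3*z^2 - 4*I*z + 3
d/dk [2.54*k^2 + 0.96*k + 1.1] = 5.08*k + 0.96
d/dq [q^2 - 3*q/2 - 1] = 2*q - 3/2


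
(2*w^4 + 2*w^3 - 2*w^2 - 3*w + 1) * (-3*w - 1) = -6*w^5 - 8*w^4 + 4*w^3 + 11*w^2 - 1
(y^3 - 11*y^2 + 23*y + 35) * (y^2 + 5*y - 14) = y^5 - 6*y^4 - 46*y^3 + 304*y^2 - 147*y - 490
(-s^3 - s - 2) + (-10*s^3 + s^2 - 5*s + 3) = -11*s^3 + s^2 - 6*s + 1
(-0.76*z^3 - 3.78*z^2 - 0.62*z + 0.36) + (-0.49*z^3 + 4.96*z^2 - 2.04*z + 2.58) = -1.25*z^3 + 1.18*z^2 - 2.66*z + 2.94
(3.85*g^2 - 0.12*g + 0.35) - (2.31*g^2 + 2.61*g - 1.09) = 1.54*g^2 - 2.73*g + 1.44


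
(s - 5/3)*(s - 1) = s^2 - 8*s/3 + 5/3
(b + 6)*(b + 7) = b^2 + 13*b + 42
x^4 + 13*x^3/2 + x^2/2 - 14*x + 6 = (x - 1)*(x - 1/2)*(x + 2)*(x + 6)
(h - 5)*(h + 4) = h^2 - h - 20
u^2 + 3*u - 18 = (u - 3)*(u + 6)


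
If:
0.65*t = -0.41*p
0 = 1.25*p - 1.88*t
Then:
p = 0.00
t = 0.00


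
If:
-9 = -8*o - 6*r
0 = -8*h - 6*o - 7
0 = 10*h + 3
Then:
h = -3/10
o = -23/30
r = 227/90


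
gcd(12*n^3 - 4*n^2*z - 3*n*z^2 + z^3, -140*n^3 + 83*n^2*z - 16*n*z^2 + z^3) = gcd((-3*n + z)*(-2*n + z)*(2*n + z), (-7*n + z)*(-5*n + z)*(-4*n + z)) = 1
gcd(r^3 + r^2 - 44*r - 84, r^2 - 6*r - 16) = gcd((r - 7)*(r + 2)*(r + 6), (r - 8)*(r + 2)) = r + 2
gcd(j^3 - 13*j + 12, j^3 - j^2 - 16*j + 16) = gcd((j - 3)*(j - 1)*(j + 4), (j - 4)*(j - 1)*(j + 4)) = j^2 + 3*j - 4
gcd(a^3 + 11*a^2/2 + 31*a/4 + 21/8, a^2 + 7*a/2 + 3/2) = a + 1/2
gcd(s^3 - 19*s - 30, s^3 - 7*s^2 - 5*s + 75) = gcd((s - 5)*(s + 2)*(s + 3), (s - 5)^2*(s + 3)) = s^2 - 2*s - 15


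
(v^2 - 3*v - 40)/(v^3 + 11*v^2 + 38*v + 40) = (v - 8)/(v^2 + 6*v + 8)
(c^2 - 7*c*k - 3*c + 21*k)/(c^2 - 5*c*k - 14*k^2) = (c - 3)/(c + 2*k)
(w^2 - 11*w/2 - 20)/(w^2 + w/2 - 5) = (w - 8)/(w - 2)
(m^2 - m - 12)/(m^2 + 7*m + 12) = (m - 4)/(m + 4)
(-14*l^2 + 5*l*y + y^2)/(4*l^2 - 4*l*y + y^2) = (7*l + y)/(-2*l + y)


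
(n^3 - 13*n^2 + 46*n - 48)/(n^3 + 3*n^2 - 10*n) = (n^2 - 11*n + 24)/(n*(n + 5))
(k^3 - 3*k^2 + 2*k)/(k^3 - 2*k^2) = (k - 1)/k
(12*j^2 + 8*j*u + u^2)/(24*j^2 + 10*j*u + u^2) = (2*j + u)/(4*j + u)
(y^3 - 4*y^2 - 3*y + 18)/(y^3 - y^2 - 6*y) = (y - 3)/y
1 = 1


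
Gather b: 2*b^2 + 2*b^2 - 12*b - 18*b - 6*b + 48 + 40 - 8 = 4*b^2 - 36*b + 80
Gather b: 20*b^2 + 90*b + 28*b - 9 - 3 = 20*b^2 + 118*b - 12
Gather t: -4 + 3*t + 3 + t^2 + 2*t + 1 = t^2 + 5*t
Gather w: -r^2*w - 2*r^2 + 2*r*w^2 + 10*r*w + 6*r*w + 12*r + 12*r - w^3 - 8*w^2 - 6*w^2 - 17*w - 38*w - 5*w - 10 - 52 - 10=-2*r^2 + 24*r - w^3 + w^2*(2*r - 14) + w*(-r^2 + 16*r - 60) - 72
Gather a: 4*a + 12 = 4*a + 12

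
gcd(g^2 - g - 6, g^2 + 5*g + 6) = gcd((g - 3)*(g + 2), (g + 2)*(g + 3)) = g + 2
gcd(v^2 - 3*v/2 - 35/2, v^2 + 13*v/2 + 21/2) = v + 7/2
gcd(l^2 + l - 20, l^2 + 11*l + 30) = l + 5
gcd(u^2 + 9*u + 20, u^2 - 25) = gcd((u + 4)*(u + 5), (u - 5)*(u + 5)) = u + 5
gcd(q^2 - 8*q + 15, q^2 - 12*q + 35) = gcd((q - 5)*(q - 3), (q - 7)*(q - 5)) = q - 5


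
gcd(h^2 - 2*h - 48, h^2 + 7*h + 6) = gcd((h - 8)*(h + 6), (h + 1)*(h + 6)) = h + 6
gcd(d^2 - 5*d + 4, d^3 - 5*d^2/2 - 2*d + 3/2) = 1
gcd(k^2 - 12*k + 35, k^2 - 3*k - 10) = k - 5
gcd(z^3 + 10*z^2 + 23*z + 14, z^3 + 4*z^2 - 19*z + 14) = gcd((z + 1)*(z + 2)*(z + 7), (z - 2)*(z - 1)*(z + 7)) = z + 7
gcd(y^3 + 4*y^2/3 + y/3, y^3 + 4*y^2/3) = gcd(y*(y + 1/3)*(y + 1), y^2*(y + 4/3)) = y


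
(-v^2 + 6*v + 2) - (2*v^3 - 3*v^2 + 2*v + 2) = -2*v^3 + 2*v^2 + 4*v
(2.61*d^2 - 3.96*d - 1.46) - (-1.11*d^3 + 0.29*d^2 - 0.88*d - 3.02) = 1.11*d^3 + 2.32*d^2 - 3.08*d + 1.56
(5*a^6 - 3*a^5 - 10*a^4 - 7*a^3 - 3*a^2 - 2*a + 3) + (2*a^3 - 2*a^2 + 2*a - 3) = 5*a^6 - 3*a^5 - 10*a^4 - 5*a^3 - 5*a^2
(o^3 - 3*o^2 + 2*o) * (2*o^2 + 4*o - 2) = 2*o^5 - 2*o^4 - 10*o^3 + 14*o^2 - 4*o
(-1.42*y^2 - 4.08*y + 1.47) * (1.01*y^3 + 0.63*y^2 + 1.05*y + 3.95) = -1.4342*y^5 - 5.0154*y^4 - 2.5767*y^3 - 8.9669*y^2 - 14.5725*y + 5.8065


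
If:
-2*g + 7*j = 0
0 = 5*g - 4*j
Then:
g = 0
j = 0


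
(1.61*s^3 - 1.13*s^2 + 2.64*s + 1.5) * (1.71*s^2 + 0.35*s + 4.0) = 2.7531*s^5 - 1.3688*s^4 + 10.5589*s^3 - 1.031*s^2 + 11.085*s + 6.0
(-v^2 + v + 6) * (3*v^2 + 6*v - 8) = -3*v^4 - 3*v^3 + 32*v^2 + 28*v - 48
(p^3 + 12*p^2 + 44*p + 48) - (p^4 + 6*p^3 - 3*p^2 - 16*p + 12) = -p^4 - 5*p^3 + 15*p^2 + 60*p + 36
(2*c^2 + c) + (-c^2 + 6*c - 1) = c^2 + 7*c - 1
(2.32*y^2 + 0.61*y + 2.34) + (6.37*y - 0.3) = 2.32*y^2 + 6.98*y + 2.04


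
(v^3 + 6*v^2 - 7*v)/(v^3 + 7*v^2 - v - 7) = v/(v + 1)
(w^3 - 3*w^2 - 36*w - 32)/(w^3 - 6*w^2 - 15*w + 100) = (w^2 - 7*w - 8)/(w^2 - 10*w + 25)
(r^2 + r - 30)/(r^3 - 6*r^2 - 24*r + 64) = (r^2 + r - 30)/(r^3 - 6*r^2 - 24*r + 64)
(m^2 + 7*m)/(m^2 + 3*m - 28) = m/(m - 4)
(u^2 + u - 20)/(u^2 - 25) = (u - 4)/(u - 5)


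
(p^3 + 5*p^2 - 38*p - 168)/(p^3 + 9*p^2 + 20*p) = (p^2 + p - 42)/(p*(p + 5))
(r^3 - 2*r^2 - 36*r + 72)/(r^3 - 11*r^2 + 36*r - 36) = (r + 6)/(r - 3)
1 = 1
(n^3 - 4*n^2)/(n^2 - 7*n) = n*(n - 4)/(n - 7)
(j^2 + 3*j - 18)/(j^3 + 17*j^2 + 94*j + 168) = (j - 3)/(j^2 + 11*j + 28)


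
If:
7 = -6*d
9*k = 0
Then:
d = -7/6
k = 0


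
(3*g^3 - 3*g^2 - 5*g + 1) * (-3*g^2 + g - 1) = -9*g^5 + 12*g^4 + 9*g^3 - 5*g^2 + 6*g - 1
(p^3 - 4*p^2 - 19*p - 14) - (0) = p^3 - 4*p^2 - 19*p - 14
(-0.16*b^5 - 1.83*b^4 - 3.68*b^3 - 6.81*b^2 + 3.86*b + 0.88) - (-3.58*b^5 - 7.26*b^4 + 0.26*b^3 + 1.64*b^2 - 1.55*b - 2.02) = 3.42*b^5 + 5.43*b^4 - 3.94*b^3 - 8.45*b^2 + 5.41*b + 2.9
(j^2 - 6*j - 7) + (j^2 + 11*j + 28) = 2*j^2 + 5*j + 21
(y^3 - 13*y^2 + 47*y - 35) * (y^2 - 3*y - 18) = y^5 - 16*y^4 + 68*y^3 + 58*y^2 - 741*y + 630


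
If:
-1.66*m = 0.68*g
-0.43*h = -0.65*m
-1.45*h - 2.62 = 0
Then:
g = 2.92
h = -1.81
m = -1.20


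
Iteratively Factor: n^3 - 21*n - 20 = (n + 1)*(n^2 - n - 20) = (n - 5)*(n + 1)*(n + 4)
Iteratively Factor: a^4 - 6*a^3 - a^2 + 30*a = (a + 2)*(a^3 - 8*a^2 + 15*a) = (a - 5)*(a + 2)*(a^2 - 3*a) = a*(a - 5)*(a + 2)*(a - 3)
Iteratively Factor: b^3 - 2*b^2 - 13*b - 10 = (b - 5)*(b^2 + 3*b + 2) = (b - 5)*(b + 2)*(b + 1)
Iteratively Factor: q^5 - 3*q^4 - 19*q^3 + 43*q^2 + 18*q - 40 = (q - 2)*(q^4 - q^3 - 21*q^2 + q + 20) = (q - 2)*(q + 1)*(q^3 - 2*q^2 - 19*q + 20) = (q - 2)*(q - 1)*(q + 1)*(q^2 - q - 20) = (q - 2)*(q - 1)*(q + 1)*(q + 4)*(q - 5)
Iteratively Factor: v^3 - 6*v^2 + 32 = (v + 2)*(v^2 - 8*v + 16) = (v - 4)*(v + 2)*(v - 4)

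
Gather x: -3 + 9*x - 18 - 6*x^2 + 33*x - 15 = -6*x^2 + 42*x - 36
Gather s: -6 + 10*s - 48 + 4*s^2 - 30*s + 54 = 4*s^2 - 20*s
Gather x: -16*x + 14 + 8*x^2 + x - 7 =8*x^2 - 15*x + 7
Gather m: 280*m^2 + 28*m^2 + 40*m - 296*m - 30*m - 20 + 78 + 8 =308*m^2 - 286*m + 66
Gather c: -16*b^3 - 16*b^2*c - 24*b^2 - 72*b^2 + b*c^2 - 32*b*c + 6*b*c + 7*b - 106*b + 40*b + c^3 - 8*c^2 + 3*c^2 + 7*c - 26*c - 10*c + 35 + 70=-16*b^3 - 96*b^2 - 59*b + c^3 + c^2*(b - 5) + c*(-16*b^2 - 26*b - 29) + 105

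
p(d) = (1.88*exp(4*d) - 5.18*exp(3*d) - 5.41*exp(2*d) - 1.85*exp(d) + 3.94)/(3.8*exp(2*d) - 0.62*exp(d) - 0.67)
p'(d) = (-7.6*exp(2*d) + 0.62*exp(d))*(1.88*exp(4*d) - 5.18*exp(3*d) - 5.41*exp(2*d) - 1.85*exp(d) + 3.94)/(3.8*exp(2*d) - 0.62*exp(d) - 0.67)^2 + (7.52*exp(4*d) - 15.54*exp(3*d) - 10.82*exp(2*d) - 1.85*exp(d))/(3.8*exp(2*d) - 0.62*exp(d) - 0.67)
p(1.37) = 0.86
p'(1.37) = 10.45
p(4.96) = 9875.06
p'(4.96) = 19936.10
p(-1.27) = -5.31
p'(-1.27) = -1.08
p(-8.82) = -5.88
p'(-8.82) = 0.00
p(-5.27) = -5.84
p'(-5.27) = 0.04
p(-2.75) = -5.47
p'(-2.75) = 0.31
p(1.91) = 12.23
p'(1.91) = 36.58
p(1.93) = 12.97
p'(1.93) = 38.25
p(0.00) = -2.64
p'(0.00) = -0.91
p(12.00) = 13104935908.24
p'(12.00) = 26210080542.44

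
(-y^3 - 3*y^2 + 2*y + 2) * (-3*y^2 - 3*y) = 3*y^5 + 12*y^4 + 3*y^3 - 12*y^2 - 6*y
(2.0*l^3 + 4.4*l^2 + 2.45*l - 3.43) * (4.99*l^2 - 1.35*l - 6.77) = 9.98*l^5 + 19.256*l^4 - 7.2545*l^3 - 50.2112*l^2 - 11.956*l + 23.2211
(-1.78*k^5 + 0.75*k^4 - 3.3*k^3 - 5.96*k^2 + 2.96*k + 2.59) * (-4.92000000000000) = 8.7576*k^5 - 3.69*k^4 + 16.236*k^3 + 29.3232*k^2 - 14.5632*k - 12.7428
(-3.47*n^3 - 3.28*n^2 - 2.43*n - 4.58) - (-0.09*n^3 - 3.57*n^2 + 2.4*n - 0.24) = -3.38*n^3 + 0.29*n^2 - 4.83*n - 4.34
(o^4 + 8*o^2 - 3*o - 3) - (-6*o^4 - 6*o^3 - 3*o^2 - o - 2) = 7*o^4 + 6*o^3 + 11*o^2 - 2*o - 1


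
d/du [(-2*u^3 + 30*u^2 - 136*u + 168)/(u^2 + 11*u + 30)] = 2*(-u^4 - 22*u^3 + 143*u^2 + 732*u - 2964)/(u^4 + 22*u^3 + 181*u^2 + 660*u + 900)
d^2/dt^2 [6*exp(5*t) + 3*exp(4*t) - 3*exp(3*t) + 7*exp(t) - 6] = (150*exp(4*t) + 48*exp(3*t) - 27*exp(2*t) + 7)*exp(t)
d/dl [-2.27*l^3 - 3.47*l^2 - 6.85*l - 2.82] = -6.81*l^2 - 6.94*l - 6.85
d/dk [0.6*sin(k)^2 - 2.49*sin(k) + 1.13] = (1.2*sin(k) - 2.49)*cos(k)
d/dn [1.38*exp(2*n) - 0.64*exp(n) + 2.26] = (2.76*exp(n) - 0.64)*exp(n)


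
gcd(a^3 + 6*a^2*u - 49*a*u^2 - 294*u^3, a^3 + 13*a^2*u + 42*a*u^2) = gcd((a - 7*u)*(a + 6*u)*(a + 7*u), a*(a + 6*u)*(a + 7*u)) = a^2 + 13*a*u + 42*u^2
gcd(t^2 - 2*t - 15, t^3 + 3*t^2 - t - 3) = t + 3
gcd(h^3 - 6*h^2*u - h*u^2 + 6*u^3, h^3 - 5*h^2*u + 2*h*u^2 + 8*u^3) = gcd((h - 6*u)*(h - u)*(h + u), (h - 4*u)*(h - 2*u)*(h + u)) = h + u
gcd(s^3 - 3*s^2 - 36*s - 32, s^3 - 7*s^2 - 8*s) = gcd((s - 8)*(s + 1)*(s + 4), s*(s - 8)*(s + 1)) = s^2 - 7*s - 8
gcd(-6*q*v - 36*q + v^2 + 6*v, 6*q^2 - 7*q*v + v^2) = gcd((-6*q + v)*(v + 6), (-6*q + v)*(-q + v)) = 6*q - v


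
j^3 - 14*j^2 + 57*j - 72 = (j - 8)*(j - 3)^2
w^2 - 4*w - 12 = (w - 6)*(w + 2)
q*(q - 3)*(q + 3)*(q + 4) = q^4 + 4*q^3 - 9*q^2 - 36*q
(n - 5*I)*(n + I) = n^2 - 4*I*n + 5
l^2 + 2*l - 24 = (l - 4)*(l + 6)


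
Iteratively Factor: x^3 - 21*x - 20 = (x + 1)*(x^2 - x - 20) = (x - 5)*(x + 1)*(x + 4)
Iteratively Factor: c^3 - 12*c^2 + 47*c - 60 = (c - 5)*(c^2 - 7*c + 12) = (c - 5)*(c - 3)*(c - 4)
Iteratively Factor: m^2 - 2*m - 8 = (m - 4)*(m + 2)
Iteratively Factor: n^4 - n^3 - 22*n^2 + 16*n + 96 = (n + 4)*(n^3 - 5*n^2 - 2*n + 24) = (n - 3)*(n + 4)*(n^2 - 2*n - 8) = (n - 4)*(n - 3)*(n + 4)*(n + 2)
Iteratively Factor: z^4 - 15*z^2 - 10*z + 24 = (z + 2)*(z^3 - 2*z^2 - 11*z + 12) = (z + 2)*(z + 3)*(z^2 - 5*z + 4) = (z - 1)*(z + 2)*(z + 3)*(z - 4)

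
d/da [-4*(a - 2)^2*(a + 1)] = 12*a*(2 - a)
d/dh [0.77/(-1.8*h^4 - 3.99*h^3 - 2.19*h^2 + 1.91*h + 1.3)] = (5.544*h^3 + 9.2169*h^2 + 3.3726*h - 1.4707)/(1.8*h^4 + 3.99*h^3 + 2.19*h^2 - 1.91*h - 1.3)^2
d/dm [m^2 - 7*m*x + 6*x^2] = 2*m - 7*x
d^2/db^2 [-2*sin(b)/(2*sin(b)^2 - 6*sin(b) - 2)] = (sin(b)^5 + 3*sin(b)^4 + 4*sin(b)^3 - 3*sin(b)^2 - 5*sin(b) + 6)/(sin(b)^2 - 3*sin(b) - 1)^3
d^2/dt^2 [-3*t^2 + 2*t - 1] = -6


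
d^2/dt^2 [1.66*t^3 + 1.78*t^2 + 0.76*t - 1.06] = 9.96*t + 3.56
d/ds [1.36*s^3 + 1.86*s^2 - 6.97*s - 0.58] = 4.08*s^2 + 3.72*s - 6.97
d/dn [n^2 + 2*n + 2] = 2*n + 2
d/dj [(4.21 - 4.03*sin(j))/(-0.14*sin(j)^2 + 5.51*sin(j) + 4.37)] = (-0.5642*sin(j)^2 + 1.1788*sin(j) - 40.8082)*cos(j)/(0.0196*sin(j)^4 - 1.5428*sin(j)^3 + 29.1365*sin(j)^2 + 48.1574*sin(j) + 19.0969)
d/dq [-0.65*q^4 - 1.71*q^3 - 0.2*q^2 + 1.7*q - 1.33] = -2.6*q^3 - 5.13*q^2 - 0.4*q + 1.7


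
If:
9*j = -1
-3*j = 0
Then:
No Solution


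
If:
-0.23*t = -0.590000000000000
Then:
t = 2.57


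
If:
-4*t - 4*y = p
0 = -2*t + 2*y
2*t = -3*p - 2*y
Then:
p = 0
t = 0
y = 0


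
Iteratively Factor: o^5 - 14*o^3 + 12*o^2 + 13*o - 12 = (o + 4)*(o^4 - 4*o^3 + 2*o^2 + 4*o - 3) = (o + 1)*(o + 4)*(o^3 - 5*o^2 + 7*o - 3) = (o - 1)*(o + 1)*(o + 4)*(o^2 - 4*o + 3) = (o - 1)^2*(o + 1)*(o + 4)*(o - 3)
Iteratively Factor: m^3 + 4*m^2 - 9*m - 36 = (m + 4)*(m^2 - 9) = (m + 3)*(m + 4)*(m - 3)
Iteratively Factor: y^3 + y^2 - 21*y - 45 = (y - 5)*(y^2 + 6*y + 9) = (y - 5)*(y + 3)*(y + 3)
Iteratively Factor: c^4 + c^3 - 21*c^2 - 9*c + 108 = (c - 3)*(c^3 + 4*c^2 - 9*c - 36) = (c - 3)*(c + 4)*(c^2 - 9) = (c - 3)*(c + 3)*(c + 4)*(c - 3)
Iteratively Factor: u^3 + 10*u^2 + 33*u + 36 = (u + 4)*(u^2 + 6*u + 9) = (u + 3)*(u + 4)*(u + 3)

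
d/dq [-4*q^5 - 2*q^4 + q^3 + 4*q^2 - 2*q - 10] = -20*q^4 - 8*q^3 + 3*q^2 + 8*q - 2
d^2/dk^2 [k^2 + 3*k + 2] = 2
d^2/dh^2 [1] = 0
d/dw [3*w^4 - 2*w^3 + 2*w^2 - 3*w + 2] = 12*w^3 - 6*w^2 + 4*w - 3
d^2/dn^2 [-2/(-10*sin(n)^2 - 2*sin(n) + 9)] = 4*(-200*sin(n)^4 - 30*sin(n)^3 + 118*sin(n)^2 + 51*sin(n) + 94)/(10*sin(n)^2 + 2*sin(n) - 9)^3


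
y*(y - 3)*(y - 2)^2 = y^4 - 7*y^3 + 16*y^2 - 12*y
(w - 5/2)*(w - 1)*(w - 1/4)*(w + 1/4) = w^4 - 7*w^3/2 + 39*w^2/16 + 7*w/32 - 5/32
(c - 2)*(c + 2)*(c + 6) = c^3 + 6*c^2 - 4*c - 24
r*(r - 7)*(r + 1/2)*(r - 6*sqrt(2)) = r^4 - 6*sqrt(2)*r^3 - 13*r^3/2 - 7*r^2/2 + 39*sqrt(2)*r^2 + 21*sqrt(2)*r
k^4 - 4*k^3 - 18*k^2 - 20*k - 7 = (k - 7)*(k + 1)^3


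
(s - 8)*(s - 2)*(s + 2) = s^3 - 8*s^2 - 4*s + 32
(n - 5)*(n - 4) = n^2 - 9*n + 20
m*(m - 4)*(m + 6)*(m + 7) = m^4 + 9*m^3 - 10*m^2 - 168*m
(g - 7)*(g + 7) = g^2 - 49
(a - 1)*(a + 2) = a^2 + a - 2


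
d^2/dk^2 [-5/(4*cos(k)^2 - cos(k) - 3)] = 5*(64*sin(k)^4 - 81*sin(k)^2 + 12*cos(k) - 3*cos(3*k) - 9)/((cos(k) - 1)^3*(4*cos(k) + 3)^3)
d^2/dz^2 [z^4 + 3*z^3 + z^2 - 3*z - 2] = 12*z^2 + 18*z + 2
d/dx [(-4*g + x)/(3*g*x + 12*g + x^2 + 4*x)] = (3*g*x + 12*g + x^2 + 4*x + (4*g - x)*(3*g + 2*x + 4))/(3*g*x + 12*g + x^2 + 4*x)^2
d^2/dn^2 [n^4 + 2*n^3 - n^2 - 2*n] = 12*n^2 + 12*n - 2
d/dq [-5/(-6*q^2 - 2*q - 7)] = 10*(-6*q - 1)/(6*q^2 + 2*q + 7)^2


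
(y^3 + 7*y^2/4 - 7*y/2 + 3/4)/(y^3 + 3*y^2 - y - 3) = (y - 1/4)/(y + 1)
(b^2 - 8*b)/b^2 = (b - 8)/b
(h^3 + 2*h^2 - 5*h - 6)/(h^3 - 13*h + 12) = (h^3 + 2*h^2 - 5*h - 6)/(h^3 - 13*h + 12)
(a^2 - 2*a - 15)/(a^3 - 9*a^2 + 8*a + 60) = (a + 3)/(a^2 - 4*a - 12)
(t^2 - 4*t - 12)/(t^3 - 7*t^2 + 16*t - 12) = (t^2 - 4*t - 12)/(t^3 - 7*t^2 + 16*t - 12)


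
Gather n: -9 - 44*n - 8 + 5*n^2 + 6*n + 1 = 5*n^2 - 38*n - 16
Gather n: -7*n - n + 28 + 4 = 32 - 8*n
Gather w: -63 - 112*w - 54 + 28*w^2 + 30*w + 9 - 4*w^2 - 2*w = 24*w^2 - 84*w - 108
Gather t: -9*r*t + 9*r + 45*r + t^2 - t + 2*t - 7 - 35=54*r + t^2 + t*(1 - 9*r) - 42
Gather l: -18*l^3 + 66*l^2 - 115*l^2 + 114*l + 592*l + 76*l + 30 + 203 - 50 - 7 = -18*l^3 - 49*l^2 + 782*l + 176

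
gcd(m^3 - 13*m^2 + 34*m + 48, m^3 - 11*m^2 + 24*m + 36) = m^2 - 5*m - 6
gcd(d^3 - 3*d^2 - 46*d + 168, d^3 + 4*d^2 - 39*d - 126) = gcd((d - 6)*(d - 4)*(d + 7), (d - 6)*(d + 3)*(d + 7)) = d^2 + d - 42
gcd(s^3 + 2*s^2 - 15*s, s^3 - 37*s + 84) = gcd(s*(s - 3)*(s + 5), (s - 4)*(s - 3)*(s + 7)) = s - 3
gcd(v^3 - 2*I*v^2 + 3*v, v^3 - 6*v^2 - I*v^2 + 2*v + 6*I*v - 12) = v + I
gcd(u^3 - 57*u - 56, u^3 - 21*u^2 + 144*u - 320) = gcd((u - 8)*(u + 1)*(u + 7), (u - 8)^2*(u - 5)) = u - 8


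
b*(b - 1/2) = b^2 - b/2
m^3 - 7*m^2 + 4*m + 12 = (m - 6)*(m - 2)*(m + 1)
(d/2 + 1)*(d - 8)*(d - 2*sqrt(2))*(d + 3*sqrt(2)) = d^4/2 - 3*d^3 + sqrt(2)*d^3/2 - 14*d^2 - 3*sqrt(2)*d^2 - 8*sqrt(2)*d + 36*d + 96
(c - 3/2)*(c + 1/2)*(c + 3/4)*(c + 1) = c^4 + 3*c^3/4 - 7*c^2/4 - 33*c/16 - 9/16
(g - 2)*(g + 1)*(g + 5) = g^3 + 4*g^2 - 7*g - 10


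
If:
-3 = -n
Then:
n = 3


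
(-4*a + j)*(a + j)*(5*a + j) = -20*a^3 - 19*a^2*j + 2*a*j^2 + j^3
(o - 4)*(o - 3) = o^2 - 7*o + 12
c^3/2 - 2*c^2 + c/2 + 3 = (c/2 + 1/2)*(c - 3)*(c - 2)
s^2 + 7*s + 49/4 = (s + 7/2)^2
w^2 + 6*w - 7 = (w - 1)*(w + 7)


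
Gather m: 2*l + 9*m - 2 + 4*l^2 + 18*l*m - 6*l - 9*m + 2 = 4*l^2 + 18*l*m - 4*l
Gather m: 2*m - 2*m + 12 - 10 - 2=0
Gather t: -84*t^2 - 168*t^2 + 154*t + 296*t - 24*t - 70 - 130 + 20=-252*t^2 + 426*t - 180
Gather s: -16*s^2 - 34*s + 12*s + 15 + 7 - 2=-16*s^2 - 22*s + 20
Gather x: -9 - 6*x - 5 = -6*x - 14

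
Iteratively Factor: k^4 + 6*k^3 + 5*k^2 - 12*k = (k + 4)*(k^3 + 2*k^2 - 3*k) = k*(k + 4)*(k^2 + 2*k - 3) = k*(k - 1)*(k + 4)*(k + 3)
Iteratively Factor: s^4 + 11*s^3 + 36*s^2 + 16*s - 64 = (s + 4)*(s^3 + 7*s^2 + 8*s - 16) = (s + 4)^2*(s^2 + 3*s - 4) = (s - 1)*(s + 4)^2*(s + 4)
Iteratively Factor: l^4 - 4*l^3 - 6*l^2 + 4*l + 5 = (l + 1)*(l^3 - 5*l^2 - l + 5) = (l - 1)*(l + 1)*(l^2 - 4*l - 5) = (l - 5)*(l - 1)*(l + 1)*(l + 1)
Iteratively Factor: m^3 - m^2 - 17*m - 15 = (m + 1)*(m^2 - 2*m - 15) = (m - 5)*(m + 1)*(m + 3)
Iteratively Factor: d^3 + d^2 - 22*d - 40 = (d - 5)*(d^2 + 6*d + 8) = (d - 5)*(d + 4)*(d + 2)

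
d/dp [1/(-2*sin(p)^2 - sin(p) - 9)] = (4*sin(p) + 1)*cos(p)/(sin(p) - cos(2*p) + 10)^2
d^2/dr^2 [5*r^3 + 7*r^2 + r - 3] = 30*r + 14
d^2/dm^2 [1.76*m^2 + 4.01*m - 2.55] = 3.52000000000000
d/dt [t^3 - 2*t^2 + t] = 3*t^2 - 4*t + 1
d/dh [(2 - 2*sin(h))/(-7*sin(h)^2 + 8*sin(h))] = 2*(-7*cos(h) + 14/tan(h) - 8*cos(h)/sin(h)^2)/(7*sin(h) - 8)^2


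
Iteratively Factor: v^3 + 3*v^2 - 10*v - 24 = (v + 4)*(v^2 - v - 6) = (v - 3)*(v + 4)*(v + 2)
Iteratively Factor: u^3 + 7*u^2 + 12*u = (u + 4)*(u^2 + 3*u) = u*(u + 4)*(u + 3)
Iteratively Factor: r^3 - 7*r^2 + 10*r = (r - 5)*(r^2 - 2*r) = (r - 5)*(r - 2)*(r)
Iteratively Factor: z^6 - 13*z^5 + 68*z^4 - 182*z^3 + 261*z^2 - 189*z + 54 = (z - 3)*(z^5 - 10*z^4 + 38*z^3 - 68*z^2 + 57*z - 18) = (z - 3)*(z - 1)*(z^4 - 9*z^3 + 29*z^2 - 39*z + 18) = (z - 3)*(z - 1)^2*(z^3 - 8*z^2 + 21*z - 18) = (z - 3)^2*(z - 1)^2*(z^2 - 5*z + 6) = (z - 3)^3*(z - 1)^2*(z - 2)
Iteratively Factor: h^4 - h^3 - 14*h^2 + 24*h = (h - 2)*(h^3 + h^2 - 12*h) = h*(h - 2)*(h^2 + h - 12) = h*(h - 2)*(h + 4)*(h - 3)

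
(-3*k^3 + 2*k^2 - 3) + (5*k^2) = -3*k^3 + 7*k^2 - 3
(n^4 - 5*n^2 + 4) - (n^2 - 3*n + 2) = n^4 - 6*n^2 + 3*n + 2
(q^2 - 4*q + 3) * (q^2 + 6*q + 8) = q^4 + 2*q^3 - 13*q^2 - 14*q + 24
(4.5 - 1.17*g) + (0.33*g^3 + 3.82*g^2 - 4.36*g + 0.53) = 0.33*g^3 + 3.82*g^2 - 5.53*g + 5.03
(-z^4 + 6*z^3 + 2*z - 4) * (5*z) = -5*z^5 + 30*z^4 + 10*z^2 - 20*z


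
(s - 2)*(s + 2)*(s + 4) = s^3 + 4*s^2 - 4*s - 16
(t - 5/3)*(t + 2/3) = t^2 - t - 10/9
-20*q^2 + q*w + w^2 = (-4*q + w)*(5*q + w)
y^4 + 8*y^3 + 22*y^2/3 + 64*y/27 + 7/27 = (y + 1/3)^3*(y + 7)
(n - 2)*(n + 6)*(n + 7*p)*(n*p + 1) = n^4*p + 7*n^3*p^2 + 4*n^3*p + n^3 + 28*n^2*p^2 - 5*n^2*p + 4*n^2 - 84*n*p^2 + 28*n*p - 12*n - 84*p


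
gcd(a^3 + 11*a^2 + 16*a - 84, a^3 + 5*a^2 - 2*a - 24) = a - 2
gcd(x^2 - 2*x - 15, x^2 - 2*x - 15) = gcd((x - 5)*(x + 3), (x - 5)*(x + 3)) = x^2 - 2*x - 15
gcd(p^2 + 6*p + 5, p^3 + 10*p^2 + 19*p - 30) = p + 5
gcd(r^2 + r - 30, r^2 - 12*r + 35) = r - 5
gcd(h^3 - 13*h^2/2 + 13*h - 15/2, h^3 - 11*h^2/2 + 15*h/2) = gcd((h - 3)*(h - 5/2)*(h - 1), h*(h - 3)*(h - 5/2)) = h^2 - 11*h/2 + 15/2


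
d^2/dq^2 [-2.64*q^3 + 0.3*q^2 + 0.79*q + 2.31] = 0.6 - 15.84*q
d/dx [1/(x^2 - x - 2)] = (1 - 2*x)/(-x^2 + x + 2)^2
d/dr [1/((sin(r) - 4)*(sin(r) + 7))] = -(2*sin(r) + 3)*cos(r)/((sin(r) - 4)^2*(sin(r) + 7)^2)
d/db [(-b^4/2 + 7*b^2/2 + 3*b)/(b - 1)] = (-3*b^4 + 4*b^3 + 7*b^2 - 14*b - 6)/(2*(b^2 - 2*b + 1))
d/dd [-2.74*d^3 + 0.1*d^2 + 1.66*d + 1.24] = -8.22*d^2 + 0.2*d + 1.66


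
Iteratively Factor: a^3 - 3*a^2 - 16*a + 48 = (a - 4)*(a^2 + a - 12) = (a - 4)*(a - 3)*(a + 4)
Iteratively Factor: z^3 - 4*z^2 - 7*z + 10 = (z + 2)*(z^2 - 6*z + 5) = (z - 5)*(z + 2)*(z - 1)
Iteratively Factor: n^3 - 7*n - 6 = (n - 3)*(n^2 + 3*n + 2) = (n - 3)*(n + 2)*(n + 1)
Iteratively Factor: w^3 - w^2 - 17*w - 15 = (w - 5)*(w^2 + 4*w + 3) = (w - 5)*(w + 1)*(w + 3)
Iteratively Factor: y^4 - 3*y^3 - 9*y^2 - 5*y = (y - 5)*(y^3 + 2*y^2 + y) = (y - 5)*(y + 1)*(y^2 + y) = y*(y - 5)*(y + 1)*(y + 1)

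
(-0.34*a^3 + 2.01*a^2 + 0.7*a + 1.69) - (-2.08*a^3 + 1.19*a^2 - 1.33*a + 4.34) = 1.74*a^3 + 0.82*a^2 + 2.03*a - 2.65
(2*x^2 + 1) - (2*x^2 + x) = 1 - x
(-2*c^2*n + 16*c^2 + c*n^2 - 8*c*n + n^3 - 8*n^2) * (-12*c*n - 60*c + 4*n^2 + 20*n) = 24*c^3*n^2 - 72*c^3*n - 960*c^3 - 20*c^2*n^3 + 60*c^2*n^2 + 800*c^2*n - 8*c*n^4 + 24*c*n^3 + 320*c*n^2 + 4*n^5 - 12*n^4 - 160*n^3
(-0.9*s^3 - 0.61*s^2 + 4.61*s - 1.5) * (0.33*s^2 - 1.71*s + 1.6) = -0.297*s^5 + 1.3377*s^4 + 1.1244*s^3 - 9.3541*s^2 + 9.941*s - 2.4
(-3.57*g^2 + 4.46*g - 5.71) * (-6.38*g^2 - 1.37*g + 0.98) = 22.7766*g^4 - 23.5639*g^3 + 26.821*g^2 + 12.1935*g - 5.5958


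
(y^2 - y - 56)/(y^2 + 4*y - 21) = (y - 8)/(y - 3)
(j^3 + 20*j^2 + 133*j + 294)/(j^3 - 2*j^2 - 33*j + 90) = (j^2 + 14*j + 49)/(j^2 - 8*j + 15)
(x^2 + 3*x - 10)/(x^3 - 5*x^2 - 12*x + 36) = (x + 5)/(x^2 - 3*x - 18)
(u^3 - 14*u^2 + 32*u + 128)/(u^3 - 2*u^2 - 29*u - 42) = (u^2 - 16*u + 64)/(u^2 - 4*u - 21)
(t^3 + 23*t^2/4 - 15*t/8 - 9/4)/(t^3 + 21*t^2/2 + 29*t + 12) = (t - 3/4)/(t + 4)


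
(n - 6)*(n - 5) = n^2 - 11*n + 30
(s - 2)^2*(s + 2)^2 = s^4 - 8*s^2 + 16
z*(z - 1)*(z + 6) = z^3 + 5*z^2 - 6*z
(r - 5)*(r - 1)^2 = r^3 - 7*r^2 + 11*r - 5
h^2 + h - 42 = (h - 6)*(h + 7)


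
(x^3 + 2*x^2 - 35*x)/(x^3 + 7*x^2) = (x - 5)/x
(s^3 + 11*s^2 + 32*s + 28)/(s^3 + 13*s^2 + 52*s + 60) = (s^2 + 9*s + 14)/(s^2 + 11*s + 30)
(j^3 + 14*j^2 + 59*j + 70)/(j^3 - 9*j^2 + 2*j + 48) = (j^2 + 12*j + 35)/(j^2 - 11*j + 24)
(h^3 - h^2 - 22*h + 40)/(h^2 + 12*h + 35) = (h^2 - 6*h + 8)/(h + 7)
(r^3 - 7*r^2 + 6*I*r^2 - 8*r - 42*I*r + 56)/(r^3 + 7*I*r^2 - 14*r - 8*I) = (r - 7)/(r + I)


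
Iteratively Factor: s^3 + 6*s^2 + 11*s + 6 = (s + 3)*(s^2 + 3*s + 2) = (s + 1)*(s + 3)*(s + 2)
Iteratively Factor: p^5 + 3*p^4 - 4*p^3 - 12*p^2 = (p + 3)*(p^4 - 4*p^2) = p*(p + 3)*(p^3 - 4*p) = p*(p + 2)*(p + 3)*(p^2 - 2*p) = p^2*(p + 2)*(p + 3)*(p - 2)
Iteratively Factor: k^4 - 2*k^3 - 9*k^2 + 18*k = (k)*(k^3 - 2*k^2 - 9*k + 18) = k*(k - 3)*(k^2 + k - 6) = k*(k - 3)*(k + 3)*(k - 2)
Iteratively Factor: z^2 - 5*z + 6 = (z - 3)*(z - 2)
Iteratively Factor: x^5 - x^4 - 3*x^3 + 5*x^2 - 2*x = (x)*(x^4 - x^3 - 3*x^2 + 5*x - 2) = x*(x + 2)*(x^3 - 3*x^2 + 3*x - 1) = x*(x - 1)*(x + 2)*(x^2 - 2*x + 1) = x*(x - 1)^2*(x + 2)*(x - 1)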